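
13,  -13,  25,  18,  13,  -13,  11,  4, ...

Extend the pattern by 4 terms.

The slot pattern repeats as AABB (period 4), so there are 2 interleaved tracks.
Stream A: 13, -13, 13, -13 (alternating ±13).
Stream B: 25, 18, 11, 4 (arithmetic with common difference −7).
The 9th slot belongs to stream A; its 5th term is 13.
The 10th slot belongs to stream A; its 6th term is -13.
Position 11 → stream B, term 5 = -3.
The 12th slot belongs to stream B; its 6th term is -10.

13, -13, -3, -10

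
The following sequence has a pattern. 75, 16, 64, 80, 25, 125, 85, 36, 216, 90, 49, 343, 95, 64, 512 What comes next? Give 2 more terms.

100, 81

Read the sequence 3 terms at a time; column i is its own pattern.
Track A: 75, 80, 85, 90, 95. Adding 5 each time.
Track B: 16, 25, 36, 49, 64. Perfect squares starting at 4².
Track C: 64, 125, 216, 343, 512. Consecutive cubes n³ from n = 4.
The 16th slot belongs to track A; its 6th term is 100.
Position 17 → track B, term 6 = 81.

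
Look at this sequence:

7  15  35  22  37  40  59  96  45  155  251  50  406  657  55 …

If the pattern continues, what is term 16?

1063

Positions follow the repeating pattern AAB; grouping by letter gives 2 tracks.
Subsequence A = 7, 15, 22, 37, 59, 96, 155, 251, 406, 657: a Fibonacci-like recurrence a_n = a_{n-1} + a_{n-2}.
Subsequence B = 35, 40, 45, 50, 55: arithmetic, step +5.
Position 16 → subsequence A, term 11 = 1063.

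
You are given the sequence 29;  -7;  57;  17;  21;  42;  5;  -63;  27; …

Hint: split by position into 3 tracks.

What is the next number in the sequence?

-7

Read the sequence 3 terms at a time; column i is its own pattern.
Track A = 29, 17, 5: subtracting 12 each time.
Track B = -7, 21, -63: a geometric progression (common ratio -3).
Track C = 57, 42, 27: arithmetic, step −15.
Term 10 comes from track A (its 4th entry): -7.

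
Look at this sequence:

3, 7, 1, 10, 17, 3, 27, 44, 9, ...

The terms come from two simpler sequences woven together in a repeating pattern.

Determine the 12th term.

27

Reading positions in blocks of 3 reveals the pattern AAB — 2 tracks woven together.
Track A is 3, 7, 10, 17, 27, 44, which is a Fibonacci-like recurrence a_n = a_{n-1} + a_{n-2}.
Track B is 1, 3, 9, which is powers of 3.
Position 12 → track B, term 4 = 27.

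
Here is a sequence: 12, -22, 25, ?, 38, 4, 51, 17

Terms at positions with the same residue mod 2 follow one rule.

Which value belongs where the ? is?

-9

Odd-indexed and even-indexed terms follow separate rules.
Track A = 12, 25, 38, 51: arithmetic with common difference +13.
Track B = -22, ?, 4, 17: adding 13 each time.
The gap is track B's term 2; the rule gives -9.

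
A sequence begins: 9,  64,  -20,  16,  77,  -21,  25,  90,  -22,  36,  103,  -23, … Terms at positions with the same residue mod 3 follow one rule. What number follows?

49

Split by position mod 3: positions 1, 4, 7, … form one track, and each other residue class forms its own.
Subsequence A is 9, 16, 25, 36, which is consecutive squares n² from n = 3.
Subsequence B is 64, 77, 90, 103, which is arithmetic with common difference +13.
Subsequence C is -20, -21, -22, -23, which is arithmetic with common difference −1.
Position 13 → subsequence A, term 5 = 49.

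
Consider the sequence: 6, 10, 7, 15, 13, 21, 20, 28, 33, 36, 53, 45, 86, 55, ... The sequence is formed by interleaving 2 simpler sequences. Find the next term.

Odd-indexed and even-indexed terms follow separate rules.
Stream A: 6, 7, 13, 20, 33, 53, 86. Fibonacci-style (each term is the sum of the two before it).
Stream B: 10, 15, 21, 28, 36, 45, 55. Triangular numbers starting at T_4.
Position 15 → stream A, term 8 = 139.

139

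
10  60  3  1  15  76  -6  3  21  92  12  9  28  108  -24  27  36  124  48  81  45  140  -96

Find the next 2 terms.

Split by position mod 4 into 4 tracks.
Track A is 10, 15, 21, 28, 36, 45, which is triangular numbers n(n+1)/2 for n = 4, 5, ….
Track B is 60, 76, 92, 108, 124, 140, which is adding 16 each time.
Track C is 3, -6, 12, -24, 48, -96, which is a geometric progression (common ratio -2).
Track D is 1, 3, 9, 27, 81, which is successive powers of 3.
The 24th slot belongs to track D; its 6th term is 243.
Term 25 comes from track A (its 7th entry): 55.

243, 55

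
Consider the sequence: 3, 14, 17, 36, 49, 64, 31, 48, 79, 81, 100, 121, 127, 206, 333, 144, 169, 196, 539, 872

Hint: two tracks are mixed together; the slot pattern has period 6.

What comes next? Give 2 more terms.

Positions follow the repeating pattern AAABBB; grouping by letter gives 2 tracks.
Track A = 3, 14, 17, 31, 48, 79, 127, 206, 333, 539, 872: a Fibonacci-like recurrence a_n = a_{n-1} + a_{n-2}.
Track B = 36, 49, 64, 81, 100, 121, 144, 169, 196: consecutive squares n² from n = 6.
Position 21 falls in track A as its term 12, giving 1411.
Position 22 falls in track B as its term 10, giving 225.

1411, 225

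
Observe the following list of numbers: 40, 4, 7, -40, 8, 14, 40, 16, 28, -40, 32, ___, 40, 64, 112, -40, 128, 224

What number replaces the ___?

56

Split by position mod 3: positions 1, 4, 7, … form one track, and each other residue class forms its own.
Track A: 40, -40, 40, -40, 40, -40 (oscillating between 40 and -40).
Track B: 4, 8, 16, 32, 64, 128 (powers of 2).
Track C: 7, 14, 28, ?, 112, 224 (geometric with ratio 2).
Track C's pattern makes the blank 56.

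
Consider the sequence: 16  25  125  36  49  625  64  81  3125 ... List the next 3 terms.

100, 121, 15625

Positions follow the repeating pattern AAB; grouping by letter gives 2 tracks.
Track A: 16, 25, 36, 49, 64, 81 — consecutive squares n² from n = 4.
Track B: 125, 625, 3125 — powers 5^3, 5^4, 5^5, ….
The 10th slot belongs to track A; its 7th term is 100.
Position 11 → track A, term 8 = 121.
The 12th slot belongs to track B; its 4th term is 15625.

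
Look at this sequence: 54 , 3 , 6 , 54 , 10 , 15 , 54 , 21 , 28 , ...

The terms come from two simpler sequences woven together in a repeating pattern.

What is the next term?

The slot pattern repeats as ABB (period 3), so there are 2 interleaved tracks.
Track A: 54, 54, 54 — the constant sequence 54.
Track B: 3, 6, 10, 15, 21, 28 — triangular numbers starting at T_2.
The 10th slot belongs to track A; its 4th term is 54.

54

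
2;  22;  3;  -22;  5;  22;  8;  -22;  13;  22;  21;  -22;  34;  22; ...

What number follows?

55

Taking every 2nd term gives 2 separate tracks.
Subsequence A = 2, 3, 5, 8, 13, 21, 34: Fibonacci-style (each term is the sum of the two before it).
Subsequence B = 22, -22, 22, -22, 22, -22, 22: the oscillation 22·(−1)^(n+1).
Position 15 falls in subsequence A as its term 8, giving 55.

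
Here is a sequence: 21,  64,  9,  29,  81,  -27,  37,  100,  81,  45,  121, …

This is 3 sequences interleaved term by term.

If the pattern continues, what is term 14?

Read the sequence 3 terms at a time; column i is its own pattern.
Subsequence A = 21, 29, 37, 45: arithmetic with common difference +8.
Subsequence B = 64, 81, 100, 121: the squares 8², 9², 10², ….
Subsequence C = 9, -27, 81: geometric with ratio -3.
Position 14 falls in subsequence B as its term 5, giving 144.

144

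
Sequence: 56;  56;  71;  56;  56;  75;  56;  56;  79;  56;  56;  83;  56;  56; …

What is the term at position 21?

95

The slot pattern repeats as AAB (period 3), so there are 2 interleaved tracks.
Track A = 56, 56, 56, 56, 56, 56, 56, 56, 56, 56: always 56.
Track B = 71, 75, 79, 83: arithmetic with common difference +4.
Position 21 → track B, term 7 = 95.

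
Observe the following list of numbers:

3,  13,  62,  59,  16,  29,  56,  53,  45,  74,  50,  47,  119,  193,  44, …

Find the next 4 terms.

The slot pattern repeats as AABB (period 4), so there are 2 interleaved tracks.
Subsequence A: 3, 13, 16, 29, 45, 74, 119, 193 — a Fibonacci-like recurrence a_n = a_{n-1} + a_{n-2}.
Subsequence B: 62, 59, 56, 53, 50, 47, 44 — arithmetic with common difference −3.
Term 16 comes from subsequence B (its 8th entry): 41.
Term 17 comes from subsequence A (its 9th entry): 312.
Term 18 comes from subsequence A (its 10th entry): 505.
Position 19 → subsequence B, term 9 = 38.

41, 312, 505, 38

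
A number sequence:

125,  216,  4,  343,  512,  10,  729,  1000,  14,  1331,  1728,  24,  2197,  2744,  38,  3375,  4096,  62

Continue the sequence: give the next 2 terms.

4913, 5832

Positions follow the repeating pattern AAB; grouping by letter gives 2 tracks.
Subsequence A: 125, 216, 343, 512, 729, 1000, 1331, 1728, 2197, 2744, 3375, 4096. The cubes 5³, 6³, 7³, ….
Subsequence B: 4, 10, 14, 24, 38, 62. A Fibonacci-like recurrence a_n = a_{n-1} + a_{n-2}.
The 19th slot belongs to subsequence A; its 13th term is 4913.
Position 20 falls in subsequence A as its term 14, giving 5832.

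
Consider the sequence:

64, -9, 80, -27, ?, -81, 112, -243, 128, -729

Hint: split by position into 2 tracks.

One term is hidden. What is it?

Positions 1, 3, 5, … form one subsequence and positions 2, 4, 6, … form another.
Track A is 64, 80, ?, 112, 128, which is arithmetic with common difference +16.
Track B is -9, -27, -81, -243, -729, which is geometric with ratio 3.
The gap is track A's term 3; the rule gives 96.

96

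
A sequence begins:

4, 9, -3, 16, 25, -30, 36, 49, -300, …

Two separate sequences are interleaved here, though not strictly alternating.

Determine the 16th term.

Reading positions in blocks of 3 reveals the pattern AAB — 2 tracks woven together.
Stream A: 4, 9, 16, 25, 36, 49 — perfect squares starting at 2².
Stream B: -3, -30, -300 — a geometric progression (common ratio 10).
Position 16 → stream A, term 11 = 144.

144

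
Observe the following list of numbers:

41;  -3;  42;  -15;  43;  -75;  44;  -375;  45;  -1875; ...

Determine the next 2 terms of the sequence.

The terms cycle through 2 interleaved subsequences.
Track A: 41, 42, 43, 44, 45. Arithmetic, step +1.
Track B: -3, -15, -75, -375, -1875. Multiplying by 5 each time.
The 11th slot belongs to track A; its 6th term is 46.
The 12th slot belongs to track B; its 6th term is -9375.

46, -9375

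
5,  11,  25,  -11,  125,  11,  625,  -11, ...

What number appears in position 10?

11

The terms cycle through 2 interleaved subsequences.
Stream A: 5, 25, 125, 625. Successive powers of 5.
Stream B: 11, -11, 11, -11. Alternating ±11.
Term 10 comes from stream B (its 5th entry): 11.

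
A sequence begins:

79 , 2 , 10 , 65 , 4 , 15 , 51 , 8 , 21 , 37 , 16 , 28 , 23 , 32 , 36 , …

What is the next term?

Split by position mod 3: positions 1, 4, 7, … form one track, and each other residue class forms its own.
Subsequence A: 79, 65, 51, 37, 23 — subtracting 14 each time.
Subsequence B: 2, 4, 8, 16, 32 — successive powers of 2.
Subsequence C: 10, 15, 21, 28, 36 — triangular numbers n(n+1)/2 for n = 4, 5, ….
Term 16 comes from subsequence A (its 6th entry): 9.

9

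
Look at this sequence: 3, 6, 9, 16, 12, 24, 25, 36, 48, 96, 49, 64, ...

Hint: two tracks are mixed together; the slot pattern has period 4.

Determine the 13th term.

Positions follow the repeating pattern AABB; grouping by letter gives 2 tracks.
Track A: 3, 6, 12, 24, 48, 96 (multiplying by 2 each time).
Track B: 9, 16, 25, 36, 49, 64 (perfect squares starting at 3²).
The 13th slot belongs to track A; its 7th term is 192.

192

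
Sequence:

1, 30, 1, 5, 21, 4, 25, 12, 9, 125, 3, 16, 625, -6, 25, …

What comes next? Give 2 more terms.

3125, -15

Split by position mod 3: positions 1, 4, 7, … form one track, and each other residue class forms its own.
Track A: 1, 5, 25, 125, 625. Powers 5^0, 5^1, 5^2, ….
Track B: 30, 21, 12, 3, -6. Subtracting 9 each time.
Track C: 1, 4, 9, 16, 25. Perfect squares starting at 1².
Position 16 → track A, term 6 = 3125.
Position 17 falls in track B as its term 6, giving -15.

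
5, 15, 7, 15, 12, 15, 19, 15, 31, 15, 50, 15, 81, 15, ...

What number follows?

131

The terms cycle through 2 interleaved subsequences.
Track A = 5, 7, 12, 19, 31, 50, 81: Fibonacci-style (each term is the sum of the two before it).
Track B = 15, 15, 15, 15, 15, 15, 15: constant 15.
Term 15 comes from track A (its 8th entry): 131.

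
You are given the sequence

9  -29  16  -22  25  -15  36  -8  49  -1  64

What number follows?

Odd-indexed and even-indexed terms follow separate rules.
Subsequence A: 9, 16, 25, 36, 49, 64 (perfect squares starting at 3²).
Subsequence B: -29, -22, -15, -8, -1 (arithmetic with common difference +7).
The 12th slot belongs to subsequence B; its 6th term is 6.

6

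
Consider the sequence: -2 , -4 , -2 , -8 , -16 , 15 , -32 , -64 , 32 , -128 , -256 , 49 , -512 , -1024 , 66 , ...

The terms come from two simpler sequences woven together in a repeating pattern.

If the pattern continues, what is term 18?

83

The slot pattern repeats as AAB (period 3), so there are 2 interleaved tracks.
Stream A: -2, -4, -8, -16, -32, -64, -128, -256, -512, -1024 (geometric, ×2 each step).
Stream B: -2, 15, 32, 49, 66 (arithmetic, step +17).
Position 18 falls in stream B as its term 6, giving 83.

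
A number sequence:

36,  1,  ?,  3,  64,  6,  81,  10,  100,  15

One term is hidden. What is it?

49

Positions 1, 3, 5, … form one subsequence and positions 2, 4, 6, … form another.
Stream A is 36, ?, 64, 81, 100, which is the squares 6², 7², 8², ….
Stream B is 1, 3, 6, 10, 15, which is triangular numbers starting at T_1.
Stream A's pattern makes the blank 49.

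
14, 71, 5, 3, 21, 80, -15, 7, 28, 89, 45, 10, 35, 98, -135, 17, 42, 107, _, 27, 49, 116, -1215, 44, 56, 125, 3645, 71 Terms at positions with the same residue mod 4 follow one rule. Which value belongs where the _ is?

405

Read the sequence 4 terms at a time; column i is its own pattern.
Stream A: 14, 21, 28, 35, 42, 49, 56 (linear: a_n = 7 + 7·n).
Stream B: 71, 80, 89, 98, 107, 116, 125 (linear: a_n = 62 + 9·n).
Stream C: 5, -15, 45, -135, ?, -1215, 3645 (geometric with ratio -3).
Stream D: 3, 7, 10, 17, 27, 44, 71 (Fibonacci-style (each term is the sum of the two before it)).
Filling stream C at index 5 by its rule yields 405.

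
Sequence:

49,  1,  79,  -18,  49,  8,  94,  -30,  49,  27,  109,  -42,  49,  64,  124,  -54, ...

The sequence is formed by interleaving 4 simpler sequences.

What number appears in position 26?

343

Taking every 4th term gives 4 separate tracks.
Stream A = 49, 49, 49, 49: the constant sequence 49.
Stream B = 1, 8, 27, 64: the cubes 1³, 2³, 3³, ….
Stream C = 79, 94, 109, 124: linear: a_n = 64 + 15·n.
Stream D = -18, -30, -42, -54: subtracting 12 each time.
Position 26 → stream B, term 7 = 343.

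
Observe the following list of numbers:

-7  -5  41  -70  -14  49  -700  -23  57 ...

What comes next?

-7000

Taking every 3rd term gives 3 separate tracks.
Track A: -7, -70, -700 — geometric, ×10 each step.
Track B: -5, -14, -23 — arithmetic, step −9.
Track C: 41, 49, 57 — arithmetic, step +8.
Position 10 falls in track A as its term 4, giving -7000.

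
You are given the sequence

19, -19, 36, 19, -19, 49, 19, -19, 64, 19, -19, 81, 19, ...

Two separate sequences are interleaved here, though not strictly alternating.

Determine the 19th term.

19

Reading positions in blocks of 3 reveals the pattern AAB — 2 tracks woven together.
Track A = 19, -19, 19, -19, 19, -19, 19, -19, 19: the oscillation 19·(−1)^(n+1).
Track B = 36, 49, 64, 81: consecutive squares n² from n = 6.
Position 19 → track A, term 13 = 19.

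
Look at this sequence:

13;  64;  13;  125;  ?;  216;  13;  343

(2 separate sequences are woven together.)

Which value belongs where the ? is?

The terms cycle through 2 interleaved subsequences.
Track A: 13, 13, ?, 13 (always 13).
Track B: 64, 125, 216, 343 (consecutive cubes n³ from n = 4).
The gap is track A's term 3; the rule gives 13.

13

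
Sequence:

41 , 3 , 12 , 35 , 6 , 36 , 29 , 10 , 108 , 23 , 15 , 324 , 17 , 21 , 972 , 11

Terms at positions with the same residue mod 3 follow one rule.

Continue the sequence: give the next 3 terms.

Split by position mod 3: positions 1, 4, 7, … form one track, and each other residue class forms its own.
Track A = 41, 35, 29, 23, 17, 11: arithmetic with common difference −6.
Track B = 3, 6, 10, 15, 21: the triangular numbers T_2, T_3, ….
Track C = 12, 36, 108, 324, 972: a geometric progression (common ratio 3).
Term 17 comes from track B (its 6th entry): 28.
Position 18 falls in track C as its term 6, giving 2916.
Term 19 comes from track A (its 7th entry): 5.

28, 2916, 5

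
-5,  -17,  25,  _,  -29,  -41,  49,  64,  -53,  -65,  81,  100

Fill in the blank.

36

Reading positions in blocks of 4 reveals the pattern AABB — 2 tracks woven together.
Track A is -5, -17, -29, -41, -53, -65, which is arithmetic with common difference −12.
Track B is 25, ?, 49, 64, 81, 100, which is consecutive squares n² from n = 5.
The gap is track B's term 2; the rule gives 36.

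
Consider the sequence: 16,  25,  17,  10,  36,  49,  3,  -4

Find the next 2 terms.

64, 81

Positions follow the repeating pattern AABB; grouping by letter gives 2 tracks.
Track A: 16, 25, 36, 49 — consecutive squares n² from n = 4.
Track B: 17, 10, 3, -4 — subtracting 7 each time.
The 9th slot belongs to track A; its 5th term is 64.
The 10th slot belongs to track A; its 6th term is 81.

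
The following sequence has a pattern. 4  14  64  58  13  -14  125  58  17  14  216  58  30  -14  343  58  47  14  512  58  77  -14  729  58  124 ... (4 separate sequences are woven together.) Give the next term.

14

Split by position mod 4 into 4 tracks.
Track A: 4, 13, 17, 30, 47, 77, 124 — each term equals the sum of the previous two.
Track B: 14, -14, 14, -14, 14, -14 — oscillating between 14 and -14.
Track C: 64, 125, 216, 343, 512, 729 — consecutive cubes n³ from n = 4.
Track D: 58, 58, 58, 58, 58, 58 — always 58.
Position 26 → track B, term 7 = 14.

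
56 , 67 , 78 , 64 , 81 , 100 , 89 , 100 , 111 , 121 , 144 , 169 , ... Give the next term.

122

Positions follow the repeating pattern AAABBB; grouping by letter gives 2 tracks.
Subsequence A: 56, 67, 78, 89, 100, 111. Linear: a_n = 45 + 11·n.
Subsequence B: 64, 81, 100, 121, 144, 169. Perfect squares starting at 8².
Position 13 → subsequence A, term 7 = 122.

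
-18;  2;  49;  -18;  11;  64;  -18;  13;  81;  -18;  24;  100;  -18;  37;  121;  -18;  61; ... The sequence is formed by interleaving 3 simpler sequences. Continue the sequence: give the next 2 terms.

The terms cycle through 3 interleaved subsequences.
Stream A: -18, -18, -18, -18, -18, -18 — always -18.
Stream B: 2, 11, 13, 24, 37, 61 — a Fibonacci-like recurrence a_n = a_{n-1} + a_{n-2}.
Stream C: 49, 64, 81, 100, 121 — the squares 7², 8², 9², ….
Position 18 → stream C, term 6 = 144.
Term 19 comes from stream A (its 7th entry): -18.

144, -18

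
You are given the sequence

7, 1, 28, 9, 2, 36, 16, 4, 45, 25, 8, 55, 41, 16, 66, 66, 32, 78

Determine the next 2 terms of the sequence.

Split by position mod 3: positions 1, 4, 7, … form one track, and each other residue class forms its own.
Subsequence A: 7, 9, 16, 25, 41, 66 — Fibonacci-style (each term is the sum of the two before it).
Subsequence B: 1, 2, 4, 8, 16, 32 — powers 2^0, 2^1, 2^2, ….
Subsequence C: 28, 36, 45, 55, 66, 78 — triangular numbers starting at T_7.
The 19th slot belongs to subsequence A; its 7th term is 107.
Position 20 falls in subsequence B as its term 7, giving 64.

107, 64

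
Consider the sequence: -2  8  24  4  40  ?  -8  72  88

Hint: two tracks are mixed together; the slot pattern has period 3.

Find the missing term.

Reading positions in blocks of 3 reveals the pattern ABB — 2 tracks woven together.
Stream A: -2, 4, -8 (geometric with ratio -2).
Stream B: 8, 24, 40, ?, 72, 88 (linear: a_n = -8 + 16·n).
The gap is stream B's term 4; the rule gives 56.

56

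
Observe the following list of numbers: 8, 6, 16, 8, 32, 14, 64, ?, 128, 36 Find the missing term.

22

Split by position mod 2 into 2 tracks.
Track A is 8, 16, 32, 64, 128, which is powers 2^3, 2^4, 2^5, ….
Track B is 6, 8, 14, ?, 36, which is a Fibonacci-like recurrence a_n = a_{n-1} + a_{n-2}.
Track B's pattern makes the blank 22.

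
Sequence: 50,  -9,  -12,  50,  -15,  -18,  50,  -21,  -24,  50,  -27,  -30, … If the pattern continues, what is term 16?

50

The slot pattern repeats as ABB (period 3), so there are 2 interleaved tracks.
Track A is 50, 50, 50, 50, which is always 50.
Track B is -9, -12, -15, -18, -21, -24, -27, -30, which is linear: a_n = -6 − 3·n.
Term 16 comes from track A (its 6th entry): 50.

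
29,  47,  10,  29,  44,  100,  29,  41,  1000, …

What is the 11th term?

38

Split by position mod 3 into 3 tracks.
Track A: 29, 29, 29 (the constant sequence 29).
Track B: 47, 44, 41 (linear: a_n = 50 − 3·n).
Track C: 10, 100, 1000 (powers of 10).
Position 11 → track B, term 4 = 38.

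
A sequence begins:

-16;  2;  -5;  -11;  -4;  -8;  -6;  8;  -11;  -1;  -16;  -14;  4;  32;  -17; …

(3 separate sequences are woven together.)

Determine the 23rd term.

-256

The terms cycle through 3 interleaved subsequences.
Stream A is -16, -11, -6, -1, 4, which is arithmetic with common difference +5.
Stream B is 2, -4, 8, -16, 32, which is a geometric progression (common ratio -2).
Stream C is -5, -8, -11, -14, -17, which is linear: a_n = -2 − 3·n.
Term 23 comes from stream B (its 8th entry): -256.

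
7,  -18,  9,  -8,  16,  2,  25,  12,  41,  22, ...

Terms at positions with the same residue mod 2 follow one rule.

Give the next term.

Odd-indexed and even-indexed terms follow separate rules.
Stream A: 7, 9, 16, 25, 41 (each term equals the sum of the previous two).
Stream B: -18, -8, 2, 12, 22 (adding 10 each time).
Term 11 comes from stream A (its 6th entry): 66.

66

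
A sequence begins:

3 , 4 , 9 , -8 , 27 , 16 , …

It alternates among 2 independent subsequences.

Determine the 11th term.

729

Positions 1, 3, 5, … form one subsequence and positions 2, 4, 6, … form another.
Stream A = 3, 9, 27: powers of 3.
Stream B = 4, -8, 16: geometric with ratio -2.
Term 11 comes from stream A (its 6th entry): 729.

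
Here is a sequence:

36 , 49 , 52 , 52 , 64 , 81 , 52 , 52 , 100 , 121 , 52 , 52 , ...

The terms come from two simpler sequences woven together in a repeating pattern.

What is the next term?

The slot pattern repeats as AABB (period 4), so there are 2 interleaved tracks.
Track A = 36, 49, 64, 81, 100, 121: perfect squares starting at 6².
Track B = 52, 52, 52, 52, 52, 52: the constant sequence 52.
Position 13 → track A, term 7 = 144.

144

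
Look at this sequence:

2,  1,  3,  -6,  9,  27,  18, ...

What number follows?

81

The slot pattern repeats as ABB (period 3), so there are 2 interleaved tracks.
Subsequence A: 2, -6, 18 — multiplying by -3 each time.
Subsequence B: 1, 3, 9, 27 — successive powers of 3.
Position 8 falls in subsequence B as its term 5, giving 81.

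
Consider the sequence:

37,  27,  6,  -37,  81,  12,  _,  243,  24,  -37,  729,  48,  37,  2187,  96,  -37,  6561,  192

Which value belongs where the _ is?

The terms cycle through 3 interleaved subsequences.
Track A = 37, -37, ?, -37, 37, -37: oscillating between 37 and -37.
Track B = 27, 81, 243, 729, 2187, 6561: powers 3^3, 3^4, 3^5, ….
Track C = 6, 12, 24, 48, 96, 192: multiplying by 2 each time.
The gap is track A's term 3; the rule gives 37.

37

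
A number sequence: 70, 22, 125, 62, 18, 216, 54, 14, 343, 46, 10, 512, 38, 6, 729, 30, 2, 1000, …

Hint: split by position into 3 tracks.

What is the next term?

22

Split by position mod 3 into 3 tracks.
Track A: 70, 62, 54, 46, 38, 30. Arithmetic, step −8.
Track B: 22, 18, 14, 10, 6, 2. Arithmetic, step −4.
Track C: 125, 216, 343, 512, 729, 1000. The cubes 5³, 6³, 7³, ….
The 19th slot belongs to track A; its 7th term is 22.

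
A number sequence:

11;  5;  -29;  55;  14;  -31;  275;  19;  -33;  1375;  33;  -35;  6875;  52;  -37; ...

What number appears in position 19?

Split by position mod 3: positions 1, 4, 7, … form one track, and each other residue class forms its own.
Track A: 11, 55, 275, 1375, 6875 — geometric, ×5 each step.
Track B: 5, 14, 19, 33, 52 — a Fibonacci-like recurrence a_n = a_{n-1} + a_{n-2}.
Track C: -29, -31, -33, -35, -37 — linear: a_n = -27 − 2·n.
Term 19 comes from track A (its 7th entry): 171875.

171875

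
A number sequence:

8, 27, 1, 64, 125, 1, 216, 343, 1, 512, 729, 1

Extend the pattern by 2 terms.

The slot pattern repeats as AAB (period 3), so there are 2 interleaved tracks.
Stream A: 8, 27, 64, 125, 216, 343, 512, 729 (consecutive cubes n³ from n = 2).
Stream B: 1, 1, 1, 1 (the constant sequence 1).
Term 13 comes from stream A (its 9th entry): 1000.
Term 14 comes from stream A (its 10th entry): 1331.

1000, 1331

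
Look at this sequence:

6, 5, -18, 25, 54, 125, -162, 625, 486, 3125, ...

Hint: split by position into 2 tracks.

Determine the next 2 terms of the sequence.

-1458, 15625

Split by position mod 2 into 2 tracks.
Stream A = 6, -18, 54, -162, 486: geometric, ×-3 each step.
Stream B = 5, 25, 125, 625, 3125: powers of 5.
Term 11 comes from stream A (its 6th entry): -1458.
Position 12 falls in stream B as its term 6, giving 15625.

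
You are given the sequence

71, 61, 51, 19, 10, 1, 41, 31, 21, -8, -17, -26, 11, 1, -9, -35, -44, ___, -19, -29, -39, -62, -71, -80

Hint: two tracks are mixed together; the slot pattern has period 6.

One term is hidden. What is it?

-53

The slot pattern repeats as AAABBB (period 6), so there are 2 interleaved tracks.
Stream A: 71, 61, 51, 41, 31, 21, 11, 1, -9, -19, -29, -39. Arithmetic, step −10.
Stream B: 19, 10, 1, -8, -17, -26, -35, -44, ?, -62, -71, -80. Subtracting 9 each time.
Stream B's pattern makes the blank -53.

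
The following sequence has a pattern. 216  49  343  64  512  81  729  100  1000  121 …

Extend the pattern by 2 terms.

Odd-indexed and even-indexed terms follow separate rules.
Stream A is 216, 343, 512, 729, 1000, which is the cubes 6³, 7³, 8³, ….
Stream B is 49, 64, 81, 100, 121, which is the squares 7², 8², 9², ….
Term 11 comes from stream A (its 6th entry): 1331.
Term 12 comes from stream B (its 6th entry): 144.

1331, 144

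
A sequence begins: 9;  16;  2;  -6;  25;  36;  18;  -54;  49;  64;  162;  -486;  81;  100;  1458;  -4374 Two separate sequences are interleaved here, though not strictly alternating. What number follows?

121

Reading positions in blocks of 4 reveals the pattern AABB — 2 tracks woven together.
Track A: 9, 16, 25, 36, 49, 64, 81, 100 (the squares 3², 4², 5², …).
Track B: 2, -6, 18, -54, 162, -486, 1458, -4374 (geometric with ratio -3).
Position 17 falls in track A as its term 9, giving 121.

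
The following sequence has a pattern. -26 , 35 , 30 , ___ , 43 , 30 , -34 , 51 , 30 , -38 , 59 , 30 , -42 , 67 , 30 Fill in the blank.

-30

The terms cycle through 3 interleaved subsequences.
Subsequence A: -26, ?, -34, -38, -42 — subtracting 4 each time.
Subsequence B: 35, 43, 51, 59, 67 — linear: a_n = 27 + 8·n.
Subsequence C: 30, 30, 30, 30, 30 — constant 30.
Subsequence A's pattern makes the blank -30.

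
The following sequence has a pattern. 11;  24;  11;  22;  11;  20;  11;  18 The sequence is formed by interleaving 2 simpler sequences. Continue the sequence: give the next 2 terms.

Positions 1, 3, 5, … form one subsequence and positions 2, 4, 6, … form another.
Stream A: 11, 11, 11, 11 (always 11).
Stream B: 24, 22, 20, 18 (arithmetic with common difference −2).
Position 9 falls in stream A as its term 5, giving 11.
Position 10 falls in stream B as its term 5, giving 16.

11, 16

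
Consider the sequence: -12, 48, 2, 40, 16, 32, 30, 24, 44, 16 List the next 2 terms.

Split by position mod 2 into 2 tracks.
Track A is -12, 2, 16, 30, 44, which is adding 14 each time.
Track B is 48, 40, 32, 24, 16, which is arithmetic, step −8.
Position 11 falls in track A as its term 6, giving 58.
The 12th slot belongs to track B; its 6th term is 8.

58, 8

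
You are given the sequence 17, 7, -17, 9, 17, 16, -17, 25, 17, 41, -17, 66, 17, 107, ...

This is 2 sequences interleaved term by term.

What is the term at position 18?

Taking every 2nd term gives 2 separate tracks.
Subsequence A: 17, -17, 17, -17, 17, -17, 17. The oscillation 17·(−1)^(n+1).
Subsequence B: 7, 9, 16, 25, 41, 66, 107. Each term equals the sum of the previous two.
Term 18 comes from subsequence B (its 9th entry): 280.

280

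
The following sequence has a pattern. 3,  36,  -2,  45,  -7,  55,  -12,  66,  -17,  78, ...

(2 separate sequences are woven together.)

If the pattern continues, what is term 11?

-22

Odd-indexed and even-indexed terms follow separate rules.
Track A is 3, -2, -7, -12, -17, which is subtracting 5 each time.
Track B is 36, 45, 55, 66, 78, which is triangular numbers starting at T_8.
Term 11 comes from track A (its 6th entry): -22.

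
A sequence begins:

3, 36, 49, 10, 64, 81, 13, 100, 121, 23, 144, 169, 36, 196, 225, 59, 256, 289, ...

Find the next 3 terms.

95, 324, 361

Reading positions in blocks of 3 reveals the pattern ABB — 2 tracks woven together.
Stream A: 3, 10, 13, 23, 36, 59 — a Fibonacci-like recurrence a_n = a_{n-1} + a_{n-2}.
Stream B: 36, 49, 64, 81, 100, 121, 144, 169, 196, 225, 256, 289 — consecutive squares n² from n = 6.
Position 19 → stream A, term 7 = 95.
The 20th slot belongs to stream B; its 13th term is 324.
Position 21 falls in stream B as its term 14, giving 361.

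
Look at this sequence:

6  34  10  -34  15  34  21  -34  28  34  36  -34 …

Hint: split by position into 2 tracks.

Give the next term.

Taking every 2nd term gives 2 separate tracks.
Stream A: 6, 10, 15, 21, 28, 36 (triangular numbers n(n+1)/2 for n = 3, 4, …).
Stream B: 34, -34, 34, -34, 34, -34 (alternating ±34).
Position 13 → stream A, term 7 = 45.

45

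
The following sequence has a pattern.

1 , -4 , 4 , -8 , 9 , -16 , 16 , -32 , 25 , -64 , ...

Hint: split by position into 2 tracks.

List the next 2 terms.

Odd-indexed and even-indexed terms follow separate rules.
Subsequence A = 1, 4, 9, 16, 25: perfect squares starting at 1².
Subsequence B = -4, -8, -16, -32, -64: a geometric progression (common ratio 2).
The 11th slot belongs to subsequence A; its 6th term is 36.
Position 12 → subsequence B, term 6 = -128.

36, -128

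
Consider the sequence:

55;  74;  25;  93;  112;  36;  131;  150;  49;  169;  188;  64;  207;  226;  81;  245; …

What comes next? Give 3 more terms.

264, 100, 283

Reading positions in blocks of 3 reveals the pattern AAB — 2 tracks woven together.
Subsequence A = 55, 74, 93, 112, 131, 150, 169, 188, 207, 226, 245: linear: a_n = 36 + 19·n.
Subsequence B = 25, 36, 49, 64, 81: perfect squares starting at 5².
The 17th slot belongs to subsequence A; its 12th term is 264.
Position 18 → subsequence B, term 6 = 100.
Position 19 falls in subsequence A as its term 13, giving 283.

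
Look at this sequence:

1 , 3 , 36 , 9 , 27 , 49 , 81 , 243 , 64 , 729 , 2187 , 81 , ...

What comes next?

The slot pattern repeats as AAB (period 3), so there are 2 interleaved tracks.
Subsequence A: 1, 3, 9, 27, 81, 243, 729, 2187. Powers 3^0, 3^1, 3^2, ….
Subsequence B: 36, 49, 64, 81. Consecutive squares n² from n = 6.
Term 13 comes from subsequence A (its 9th entry): 6561.

6561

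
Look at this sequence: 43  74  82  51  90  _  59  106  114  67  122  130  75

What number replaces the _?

98

The slot pattern repeats as ABB (period 3), so there are 2 interleaved tracks.
Subsequence A: 43, 51, 59, 67, 75 — arithmetic, step +8.
Subsequence B: 74, 82, 90, ?, 106, 114, 122, 130 — arithmetic with common difference +8.
So the missing entry in subsequence B is 98.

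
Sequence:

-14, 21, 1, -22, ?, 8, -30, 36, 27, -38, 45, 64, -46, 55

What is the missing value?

Split by position mod 3 into 3 tracks.
Track A is -14, -22, -30, -38, -46, which is arithmetic, step −8.
Track B is 21, ?, 36, 45, 55, which is triangular numbers n(n+1)/2 for n = 6, 7, ….
Track C is 1, 8, 27, 64, which is perfect cubes starting at 1³.
Track B's pattern makes the blank 28.

28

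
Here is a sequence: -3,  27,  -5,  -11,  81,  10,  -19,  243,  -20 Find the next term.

-27

Read the sequence 3 terms at a time; column i is its own pattern.
Track A is -3, -11, -19, which is arithmetic, step −8.
Track B is 27, 81, 243, which is powers of 3.
Track C is -5, 10, -20, which is multiplying by -2 each time.
Term 10 comes from track A (its 4th entry): -27.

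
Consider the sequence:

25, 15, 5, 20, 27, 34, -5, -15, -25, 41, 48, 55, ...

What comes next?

Positions follow the repeating pattern AAABBB; grouping by letter gives 2 tracks.
Subsequence A is 25, 15, 5, -5, -15, -25, which is linear: a_n = 35 − 10·n.
Subsequence B is 20, 27, 34, 41, 48, 55, which is adding 7 each time.
Position 13 → subsequence A, term 7 = -35.

-35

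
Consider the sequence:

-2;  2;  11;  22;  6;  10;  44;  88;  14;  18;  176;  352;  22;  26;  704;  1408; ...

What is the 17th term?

Reading positions in blocks of 4 reveals the pattern AABB — 2 tracks woven together.
Track A is -2, 2, 6, 10, 14, 18, 22, 26, which is adding 4 each time.
Track B is 11, 22, 44, 88, 176, 352, 704, 1408, which is multiplying by 2 each time.
Position 17 → track A, term 9 = 30.

30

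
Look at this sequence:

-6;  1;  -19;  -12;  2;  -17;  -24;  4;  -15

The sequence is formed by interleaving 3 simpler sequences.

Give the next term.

-48

Read the sequence 3 terms at a time; column i is its own pattern.
Track A: -6, -12, -24. Geometric, ×2 each step.
Track B: 1, 2, 4. Powers of 2.
Track C: -19, -17, -15. Linear: a_n = -21 + 2·n.
Term 10 comes from track A (its 4th entry): -48.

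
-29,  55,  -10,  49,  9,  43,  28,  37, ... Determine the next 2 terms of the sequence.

Positions 1, 3, 5, … form one subsequence and positions 2, 4, 6, … form another.
Stream A: -29, -10, 9, 28. Adding 19 each time.
Stream B: 55, 49, 43, 37. Arithmetic with common difference −6.
Position 9 falls in stream A as its term 5, giving 47.
Position 10 falls in stream B as its term 5, giving 31.

47, 31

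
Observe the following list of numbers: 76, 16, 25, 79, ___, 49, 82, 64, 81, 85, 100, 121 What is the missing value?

Reading positions in blocks of 3 reveals the pattern ABB — 2 tracks woven together.
Stream A: 76, 79, 82, 85 (arithmetic with common difference +3).
Stream B: 16, 25, ?, 49, 64, 81, 100, 121 (the squares 4², 5², 6², …).
So the missing entry in stream B is 36.

36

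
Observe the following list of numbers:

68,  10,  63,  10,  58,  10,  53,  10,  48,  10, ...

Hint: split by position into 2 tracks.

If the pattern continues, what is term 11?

43

The terms cycle through 2 interleaved subsequences.
Track A: 68, 63, 58, 53, 48 — arithmetic, step −5.
Track B: 10, 10, 10, 10, 10 — constant 10.
The 11th slot belongs to track A; its 6th term is 43.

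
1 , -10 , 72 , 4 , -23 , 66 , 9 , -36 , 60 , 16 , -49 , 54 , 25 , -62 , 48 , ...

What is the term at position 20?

Taking every 3rd term gives 3 separate tracks.
Subsequence A = 1, 4, 9, 16, 25: perfect squares starting at 1².
Subsequence B = -10, -23, -36, -49, -62: arithmetic, step −13.
Subsequence C = 72, 66, 60, 54, 48: arithmetic, step −6.
Position 20 falls in subsequence B as its term 7, giving -88.

-88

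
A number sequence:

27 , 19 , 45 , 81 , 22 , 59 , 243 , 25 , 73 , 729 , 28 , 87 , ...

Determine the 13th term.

2187

Read the sequence 3 terms at a time; column i is its own pattern.
Track A: 27, 81, 243, 729 (successive powers of 3).
Track B: 19, 22, 25, 28 (arithmetic, step +3).
Track C: 45, 59, 73, 87 (arithmetic, step +14).
Position 13 → track A, term 5 = 2187.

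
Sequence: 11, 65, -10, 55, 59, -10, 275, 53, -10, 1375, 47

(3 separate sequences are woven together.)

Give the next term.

-10

Split by position mod 3: positions 1, 4, 7, … form one track, and each other residue class forms its own.
Track A: 11, 55, 275, 1375 — a geometric progression (common ratio 5).
Track B: 65, 59, 53, 47 — arithmetic with common difference −6.
Track C: -10, -10, -10 — constant -10.
Term 12 comes from track C (its 4th entry): -10.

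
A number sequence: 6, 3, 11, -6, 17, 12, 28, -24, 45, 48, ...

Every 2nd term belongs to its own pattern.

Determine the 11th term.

Positions 1, 3, 5, … form one subsequence and positions 2, 4, 6, … form another.
Subsequence A = 6, 11, 17, 28, 45: a Fibonacci-like recurrence a_n = a_{n-1} + a_{n-2}.
Subsequence B = 3, -6, 12, -24, 48: geometric, ×-2 each step.
Position 11 → subsequence A, term 6 = 73.

73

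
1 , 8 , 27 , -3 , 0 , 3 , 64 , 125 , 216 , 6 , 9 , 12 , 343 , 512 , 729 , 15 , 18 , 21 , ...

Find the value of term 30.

39

The slot pattern repeats as AAABBB (period 6), so there are 2 interleaved tracks.
Track A = 1, 8, 27, 64, 125, 216, 343, 512, 729: perfect cubes starting at 1³.
Track B = -3, 0, 3, 6, 9, 12, 15, 18, 21: arithmetic with common difference +3.
Position 30 → track B, term 15 = 39.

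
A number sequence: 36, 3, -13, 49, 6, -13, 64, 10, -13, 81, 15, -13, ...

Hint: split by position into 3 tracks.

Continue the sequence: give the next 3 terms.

Read the sequence 3 terms at a time; column i is its own pattern.
Stream A: 36, 49, 64, 81 (the squares 6², 7², 8², …).
Stream B: 3, 6, 10, 15 (triangular numbers starting at T_2).
Stream C: -13, -13, -13, -13 (the constant sequence -13).
Term 13 comes from stream A (its 5th entry): 100.
Position 14 falls in stream B as its term 5, giving 21.
Term 15 comes from stream C (its 5th entry): -13.

100, 21, -13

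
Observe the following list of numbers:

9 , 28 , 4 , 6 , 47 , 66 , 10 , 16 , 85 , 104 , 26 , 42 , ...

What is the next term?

123

Positions follow the repeating pattern AABB; grouping by letter gives 2 tracks.
Subsequence A: 9, 28, 47, 66, 85, 104 — arithmetic with common difference +19.
Subsequence B: 4, 6, 10, 16, 26, 42 — each term equals the sum of the previous two.
Position 13 → subsequence A, term 7 = 123.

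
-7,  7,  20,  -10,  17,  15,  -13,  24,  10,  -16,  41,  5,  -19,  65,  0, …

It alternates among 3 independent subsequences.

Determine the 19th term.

-25

Split by position mod 3: positions 1, 4, 7, … form one track, and each other residue class forms its own.
Subsequence A: -7, -10, -13, -16, -19. Subtracting 3 each time.
Subsequence B: 7, 17, 24, 41, 65. Fibonacci-style (each term is the sum of the two before it).
Subsequence C: 20, 15, 10, 5, 0. Arithmetic with common difference −5.
The 19th slot belongs to subsequence A; its 7th term is -25.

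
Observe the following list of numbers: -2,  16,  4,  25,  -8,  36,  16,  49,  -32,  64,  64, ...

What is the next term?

81

Positions 1, 3, 5, … form one subsequence and positions 2, 4, 6, … form another.
Track A: -2, 4, -8, 16, -32, 64 (geometric with ratio -2).
Track B: 16, 25, 36, 49, 64 (the squares 4², 5², 6², …).
Position 12 → track B, term 6 = 81.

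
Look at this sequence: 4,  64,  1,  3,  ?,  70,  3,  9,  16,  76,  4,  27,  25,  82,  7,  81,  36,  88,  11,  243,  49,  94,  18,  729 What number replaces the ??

9

Split by position mod 4 into 4 tracks.
Stream A: 4, ?, 16, 25, 36, 49 (perfect squares starting at 2²).
Stream B: 64, 70, 76, 82, 88, 94 (linear: a_n = 58 + 6·n).
Stream C: 1, 3, 4, 7, 11, 18 (a Fibonacci-like recurrence a_n = a_{n-1} + a_{n-2}).
Stream D: 3, 9, 27, 81, 243, 729 (powers 3^1, 3^2, 3^3, …).
The gap is stream A's term 2; the rule gives 9.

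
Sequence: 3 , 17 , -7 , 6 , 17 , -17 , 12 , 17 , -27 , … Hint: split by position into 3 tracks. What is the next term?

24

Split by position mod 3: positions 1, 4, 7, … form one track, and each other residue class forms its own.
Stream A = 3, 6, 12: geometric, ×2 each step.
Stream B = 17, 17, 17: always 17.
Stream C = -7, -17, -27: arithmetic with common difference −10.
Position 10 falls in stream A as its term 4, giving 24.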